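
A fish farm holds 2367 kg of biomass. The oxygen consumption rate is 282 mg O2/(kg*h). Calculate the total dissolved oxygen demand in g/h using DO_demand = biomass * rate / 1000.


Total O2 consumption (mg/h) = 2367 kg * 282 mg/(kg*h) = 667494 mg/h
Convert to g/h: 667494 / 1000 = 667.494 g/h

667.494 g/h


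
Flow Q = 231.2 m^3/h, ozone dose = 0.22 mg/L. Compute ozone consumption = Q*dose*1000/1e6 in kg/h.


O3 demand (mg/h) = Q * dose * 1000 = 231.2 * 0.22 * 1000 = 50864 mg/h
Convert mg to kg: 50864 / 1e6 = 0.050864 kg/h

0.050864 kg/h


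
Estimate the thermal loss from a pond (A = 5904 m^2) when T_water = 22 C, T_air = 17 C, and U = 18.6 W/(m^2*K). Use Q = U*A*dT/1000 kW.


Temperature difference dT = 22 - 17 = 5 K
Heat loss (W) = U * A * dT = 18.6 * 5904 * 5 = 549072 W
Convert to kW: 549072 / 1000 = 549.072 kW

549.072 kW


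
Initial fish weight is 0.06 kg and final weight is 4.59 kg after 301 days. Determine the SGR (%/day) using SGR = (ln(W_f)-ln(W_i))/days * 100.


ln(W_f) = ln(4.59) = 1.52388
ln(W_i) = ln(0.06) = -2.8134107
ln(W_f) - ln(W_i) = 1.52388 - -2.8134107 = 4.3372907
SGR = 4.3372907 / 301 * 100 = 1.44096 %/day

1.44096 %/day


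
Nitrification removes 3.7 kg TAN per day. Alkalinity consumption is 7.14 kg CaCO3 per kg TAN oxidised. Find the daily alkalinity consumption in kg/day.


Alkalinity factor: 7.14 kg CaCO3 consumed per kg TAN nitrified
alk = 3.7 kg TAN * 7.14 = 26.418 kg CaCO3/day

26.418 kg CaCO3/day


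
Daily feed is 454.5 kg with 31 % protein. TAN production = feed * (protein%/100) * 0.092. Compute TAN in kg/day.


Protein in feed = 454.5 * 31/100 = 140.895 kg/day
TAN = protein * 0.092 = 140.895 * 0.092 = 12.96234 kg/day

12.96234 kg/day


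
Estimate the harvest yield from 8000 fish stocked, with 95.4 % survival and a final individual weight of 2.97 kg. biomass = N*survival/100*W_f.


Survivors = 8000 * 95.4/100 = 7632 fish
Harvest biomass = survivors * W_f = 7632 * 2.97 = 22667.04 kg

22667.04 kg


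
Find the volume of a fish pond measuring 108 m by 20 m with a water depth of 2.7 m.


Base area = L * W = 108 * 20 = 2160 m^2
Volume = area * depth = 2160 * 2.7 = 5832 m^3

5832 m^3


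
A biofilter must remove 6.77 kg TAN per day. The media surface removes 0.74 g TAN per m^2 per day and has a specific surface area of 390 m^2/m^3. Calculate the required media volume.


A = 6.77*1000 / 0.74 = 9148.6486 m^2
V = 9148.6486 / 390 = 23.4581

23.4581 m^3


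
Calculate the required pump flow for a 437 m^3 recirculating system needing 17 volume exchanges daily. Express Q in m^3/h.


Daily recirculation volume = 437 m^3 * 17 = 7429 m^3/day
Flow rate Q = daily volume / 24 h = 7429 / 24 = 309.542 m^3/h

309.542 m^3/h


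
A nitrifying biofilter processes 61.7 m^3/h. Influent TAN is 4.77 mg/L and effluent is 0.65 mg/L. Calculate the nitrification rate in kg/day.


Concentration drop: TAN_in - TAN_out = 4.77 - 0.65 = 4.12 mg/L
Hourly TAN removed = Q * dTAN = 61.7 m^3/h * 4.12 mg/L = 254.204 g/h  (m^3/h * mg/L = g/h)
Daily TAN removed = 254.204 * 24 = 6100.896 g/day
Convert to kg/day: 6100.896 / 1000 = 6.100896 kg/day

6.100896 kg/day


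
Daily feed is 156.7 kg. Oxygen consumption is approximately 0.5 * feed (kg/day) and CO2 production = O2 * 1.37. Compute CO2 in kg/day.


O2 = 156.7 * 0.5 = 78.35
CO2 = 78.35 * 1.37 = 107.3395

107.3395 kg/day


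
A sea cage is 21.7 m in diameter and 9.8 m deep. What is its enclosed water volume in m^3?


r = d/2 = 21.7/2 = 10.85 m
Base area = pi*r^2 = pi*10.85^2 = 369.83614 m^2
Volume = 369.83614 * 9.8 = 3624.39 m^3

3624.39 m^3


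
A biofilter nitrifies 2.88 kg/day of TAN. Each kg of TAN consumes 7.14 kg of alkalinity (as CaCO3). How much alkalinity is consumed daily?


Alkalinity factor: 7.14 kg CaCO3 consumed per kg TAN nitrified
alk = 2.88 kg TAN * 7.14 = 20.5632 kg CaCO3/day

20.5632 kg CaCO3/day


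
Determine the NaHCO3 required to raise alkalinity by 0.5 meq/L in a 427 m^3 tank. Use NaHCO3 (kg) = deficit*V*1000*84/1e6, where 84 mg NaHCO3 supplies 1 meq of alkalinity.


Tank volume in L = 427 m^3 * 1000 = 427000 L
Total meq required = 0.5 meq/L * 427000 L = 213500 meq
NaHCO3 mass = 213500 meq * 84 mg/meq / 1e6 = 17.934 kg

17.934 kg


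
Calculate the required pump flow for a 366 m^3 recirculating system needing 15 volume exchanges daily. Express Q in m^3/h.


Daily recirculation volume = 366 m^3 * 15 = 5490 m^3/day
Flow rate Q = daily volume / 24 h = 5490 / 24 = 228.75 m^3/h

228.75 m^3/h


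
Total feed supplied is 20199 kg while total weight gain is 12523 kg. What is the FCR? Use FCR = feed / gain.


FCR = feed consumed / weight gained
FCR = 20199 kg / 12523 kg = 1.61295

1.61295


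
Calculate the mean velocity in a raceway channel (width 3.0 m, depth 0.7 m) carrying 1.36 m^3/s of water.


Cross-sectional area = W * d = 3.0 * 0.7 = 2.1 m^2
Velocity = Q / A = 1.36 / 2.1 = 0.647619 m/s

0.647619 m/s


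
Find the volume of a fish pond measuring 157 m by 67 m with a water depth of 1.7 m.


Base area = L * W = 157 * 67 = 10519 m^2
Volume = area * depth = 10519 * 1.7 = 17882.3 m^3

17882.3 m^3


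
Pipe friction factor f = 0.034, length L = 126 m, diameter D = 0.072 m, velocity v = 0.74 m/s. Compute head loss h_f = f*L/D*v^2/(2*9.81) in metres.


v^2 = 0.74^2 = 0.5476 m^2/s^2
L/D = 126/0.072 = 1750
h_f = f*(L/D)*v^2/(2g) = 0.034 * 1750 * 0.5476 / 19.62 = 1.66066 m

1.66066 m


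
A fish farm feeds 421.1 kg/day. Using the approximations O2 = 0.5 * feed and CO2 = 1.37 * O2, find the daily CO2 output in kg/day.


O2 = 421.1 * 0.5 = 210.55
CO2 = 210.55 * 1.37 = 288.4535

288.4535 kg/day


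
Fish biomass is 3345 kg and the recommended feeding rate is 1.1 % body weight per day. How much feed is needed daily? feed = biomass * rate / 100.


Feeding rate fraction = 1.1% / 100 = 0.011
Daily feed = 3345 kg * 0.011 = 36.795 kg/day

36.795 kg/day


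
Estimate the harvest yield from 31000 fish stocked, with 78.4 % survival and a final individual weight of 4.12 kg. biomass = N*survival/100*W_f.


Survivors = 31000 * 78.4/100 = 24304 fish
Harvest biomass = survivors * W_f = 24304 * 4.12 = 100132.48 kg

100132.48 kg


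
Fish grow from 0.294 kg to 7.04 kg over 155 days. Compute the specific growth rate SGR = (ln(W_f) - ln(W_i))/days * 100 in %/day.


ln(W_f) = ln(7.04) = 1.9516082
ln(W_i) = ln(0.294) = -1.2241755
ln(W_f) - ln(W_i) = 1.9516082 - -1.2241755 = 3.1757837
SGR = 3.1757837 / 155 * 100 = 2.04889 %/day

2.04889 %/day


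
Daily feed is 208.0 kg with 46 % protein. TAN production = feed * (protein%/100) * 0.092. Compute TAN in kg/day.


Protein in feed = 208.0 * 46/100 = 95.68 kg/day
TAN = protein * 0.092 = 95.68 * 0.092 = 8.80256 kg/day

8.80256 kg/day


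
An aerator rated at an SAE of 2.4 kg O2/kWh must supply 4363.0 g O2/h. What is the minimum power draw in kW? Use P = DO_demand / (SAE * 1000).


SAE in g O2/kWh = 2.4 * 1000 = 2400 g/kWh
P = DO_demand / SAE_g = 4363.0 / 2400 = 1.81792 kW

1.81792 kW


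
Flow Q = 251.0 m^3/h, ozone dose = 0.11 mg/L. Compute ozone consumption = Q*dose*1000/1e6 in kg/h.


O3 demand (mg/h) = Q * dose * 1000 = 251.0 * 0.11 * 1000 = 27610 mg/h
Convert mg to kg: 27610 / 1e6 = 0.02761 kg/h

0.02761 kg/h


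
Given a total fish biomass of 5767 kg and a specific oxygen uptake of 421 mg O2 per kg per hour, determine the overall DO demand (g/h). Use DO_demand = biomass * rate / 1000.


Total O2 consumption (mg/h) = 5767 kg * 421 mg/(kg*h) = 2427907 mg/h
Convert to g/h: 2427907 / 1000 = 2427.907 g/h

2427.907 g/h


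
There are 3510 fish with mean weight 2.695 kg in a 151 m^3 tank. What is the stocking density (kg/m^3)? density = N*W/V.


Total biomass = 3510 fish * 2.695 kg = 9459.45 kg
Density = total biomass / volume = 9459.45 / 151 = 62.6454 kg/m^3

62.6454 kg/m^3


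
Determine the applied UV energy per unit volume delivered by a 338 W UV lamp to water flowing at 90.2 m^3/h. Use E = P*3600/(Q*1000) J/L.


Energy delivered per hour = 338 W * 3600 s = 1216800 J/h
Volume treated per hour = 90.2 m^3/h * 1000 = 90200 L/h
dose = 1216800 / 90200 = 13.49 J/L

13.49 J/L


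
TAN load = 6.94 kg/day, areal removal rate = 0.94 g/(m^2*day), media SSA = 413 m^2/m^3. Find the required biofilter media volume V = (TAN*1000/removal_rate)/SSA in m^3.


A = 6.94*1000 / 0.94 = 7382.9787 m^2
V = 7382.9787 / 413 = 17.8765

17.8765 m^3


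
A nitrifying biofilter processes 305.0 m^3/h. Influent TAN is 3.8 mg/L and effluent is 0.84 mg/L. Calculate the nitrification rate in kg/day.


Concentration drop: TAN_in - TAN_out = 3.8 - 0.84 = 2.96 mg/L
Hourly TAN removed = Q * dTAN = 305.0 m^3/h * 2.96 mg/L = 902.8 g/h  (m^3/h * mg/L = g/h)
Daily TAN removed = 902.8 * 24 = 21667.2 g/day
Convert to kg/day: 21667.2 / 1000 = 21.6672 kg/day

21.6672 kg/day


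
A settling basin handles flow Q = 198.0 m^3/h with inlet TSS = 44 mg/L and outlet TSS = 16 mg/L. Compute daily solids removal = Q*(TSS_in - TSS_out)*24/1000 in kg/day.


Concentration drop: TSS_in - TSS_out = 44 - 16 = 28 mg/L
Hourly solids removed = Q * dTSS = 198.0 m^3/h * 28 mg/L = 5544 g/h  (m^3/h * mg/L = g/h)
Daily solids removed = 5544 * 24 = 133056 g/day
Convert g to kg: 133056 / 1000 = 133.056 kg/day

133.056 kg/day


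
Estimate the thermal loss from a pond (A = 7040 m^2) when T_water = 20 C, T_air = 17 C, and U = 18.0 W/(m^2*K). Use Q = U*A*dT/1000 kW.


Temperature difference dT = 20 - 17 = 3 K
Heat loss (W) = U * A * dT = 18.0 * 7040 * 3 = 380160 W
Convert to kW: 380160 / 1000 = 380.16 kW

380.16 kW


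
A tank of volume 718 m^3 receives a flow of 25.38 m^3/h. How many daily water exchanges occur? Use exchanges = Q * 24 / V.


Daily flow volume = 25.38 m^3/h * 24 h = 609.12 m^3/day
Exchanges = daily flow / tank volume = 609.12 / 718 = 0.848357 exchanges/day

0.848357 exchanges/day


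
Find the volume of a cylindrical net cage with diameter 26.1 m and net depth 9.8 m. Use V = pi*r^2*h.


r = d/2 = 26.1/2 = 13.05 m
Base area = pi*r^2 = pi*13.05^2 = 535.02108 m^2
Volume = 535.02108 * 9.8 = 5243.21 m^3

5243.21 m^3


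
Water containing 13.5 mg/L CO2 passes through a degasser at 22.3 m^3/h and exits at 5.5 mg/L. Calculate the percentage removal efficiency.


CO2_out / CO2_in = 5.5 / 13.5 = 0.40740741
Fraction remaining = 0.40740741
efficiency = (1 - 0.40740741) * 100 = 59.2593 %

59.2593 %


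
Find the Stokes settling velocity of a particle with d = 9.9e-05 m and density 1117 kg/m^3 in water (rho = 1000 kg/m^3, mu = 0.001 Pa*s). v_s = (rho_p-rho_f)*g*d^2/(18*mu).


Density difference: rho_p - rho_f = 1117 - 1000 = 117 kg/m^3
d^2 = (9.9e-05)^2 = 9.801e-09 m^2
Numerator = (rho_p - rho_f) * g * d^2 = 117 * 9.81 * 9.801e-09 = 1.1249294e-05
Denominator = 18 * mu = 18 * 0.001 = 0.018
v_s = 1.1249294e-05 / 0.018 = 6.24961e-04 m/s
Check: Re = rho_f * v_s * d / mu = 1000 * 6.24961e-04 * 9.9e-05 / 0.001 = 0.0619 < 1, so Stokes' law applies.

6.24961e-04 m/s


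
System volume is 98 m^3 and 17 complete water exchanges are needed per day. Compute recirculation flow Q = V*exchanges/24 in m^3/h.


Daily recirculation volume = 98 m^3 * 17 = 1666 m^3/day
Flow rate Q = daily volume / 24 h = 1666 / 24 = 69.4167 m^3/h

69.4167 m^3/h


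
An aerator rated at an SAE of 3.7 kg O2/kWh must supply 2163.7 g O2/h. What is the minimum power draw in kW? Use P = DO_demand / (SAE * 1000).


SAE in g O2/kWh = 3.7 * 1000 = 3700 g/kWh
P = DO_demand / SAE_g = 2163.7 / 3700 = 0.584784 kW

0.584784 kW


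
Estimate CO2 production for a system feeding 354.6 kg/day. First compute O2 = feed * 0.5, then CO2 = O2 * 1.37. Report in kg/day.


O2 = 354.6 * 0.5 = 177.3
CO2 = 177.3 * 1.37 = 242.901

242.901 kg/day


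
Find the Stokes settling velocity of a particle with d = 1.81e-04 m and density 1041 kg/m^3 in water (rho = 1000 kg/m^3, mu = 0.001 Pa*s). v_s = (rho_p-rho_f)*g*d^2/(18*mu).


Density difference: rho_p - rho_f = 1041 - 1000 = 41 kg/m^3
d^2 = (1.81e-04)^2 = 3.2761e-08 m^2
Numerator = (rho_p - rho_f) * g * d^2 = 41 * 9.81 * 3.2761e-08 = 1.3176802e-05
Denominator = 18 * mu = 18 * 0.001 = 0.018
v_s = 1.3176802e-05 / 0.018 = 7.32045e-04 m/s
Check: Re = rho_f * v_s * d / mu = 1000 * 7.32045e-04 * 1.81e-04 / 0.001 = 0.133 < 1, so Stokes' law applies.

7.32045e-04 m/s


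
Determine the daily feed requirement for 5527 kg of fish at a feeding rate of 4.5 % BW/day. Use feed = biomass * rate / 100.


Feeding rate fraction = 4.5% / 100 = 0.045
Daily feed = 5527 kg * 0.045 = 248.715 kg/day

248.715 kg/day


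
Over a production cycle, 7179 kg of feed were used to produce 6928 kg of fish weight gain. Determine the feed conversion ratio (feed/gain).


FCR = feed consumed / weight gained
FCR = 7179 kg / 6928 kg = 1.03623

1.03623


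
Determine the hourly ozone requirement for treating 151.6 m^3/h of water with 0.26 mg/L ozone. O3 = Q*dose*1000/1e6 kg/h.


O3 demand (mg/h) = Q * dose * 1000 = 151.6 * 0.26 * 1000 = 39416 mg/h
Convert mg to kg: 39416 / 1e6 = 0.039416 kg/h

0.039416 kg/h


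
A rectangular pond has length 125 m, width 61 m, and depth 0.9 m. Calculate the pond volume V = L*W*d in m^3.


Base area = L * W = 125 * 61 = 7625 m^2
Volume = area * depth = 7625 * 0.9 = 6862.5 m^3

6862.5 m^3


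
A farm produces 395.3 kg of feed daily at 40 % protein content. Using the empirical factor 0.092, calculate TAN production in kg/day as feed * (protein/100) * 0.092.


Protein in feed = 395.3 * 40/100 = 158.12 kg/day
TAN = protein * 0.092 = 158.12 * 0.092 = 14.54704 kg/day

14.54704 kg/day


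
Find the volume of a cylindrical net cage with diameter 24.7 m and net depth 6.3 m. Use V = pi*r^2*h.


r = d/2 = 24.7/2 = 12.35 m
Base area = pi*r^2 = pi*12.35^2 = 479.16357 m^2
Volume = 479.16357 * 6.3 = 3018.73 m^3

3018.73 m^3


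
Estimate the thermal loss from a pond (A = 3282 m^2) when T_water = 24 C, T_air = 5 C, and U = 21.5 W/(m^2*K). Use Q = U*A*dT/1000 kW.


Temperature difference dT = 24 - 5 = 19 K
Heat loss (W) = U * A * dT = 21.5 * 3282 * 19 = 1340697 W
Convert to kW: 1340697 / 1000 = 1340.697 kW

1340.697 kW


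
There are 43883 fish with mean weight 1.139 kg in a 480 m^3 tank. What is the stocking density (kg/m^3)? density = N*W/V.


Total biomass = 43883 fish * 1.139 kg = 49982.737 kg
Density = total biomass / volume = 49982.737 / 480 = 104.131 kg/m^3

104.131 kg/m^3


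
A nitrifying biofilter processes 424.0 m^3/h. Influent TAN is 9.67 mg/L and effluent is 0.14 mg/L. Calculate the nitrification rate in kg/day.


Concentration drop: TAN_in - TAN_out = 9.67 - 0.14 = 9.53 mg/L
Hourly TAN removed = Q * dTAN = 424.0 m^3/h * 9.53 mg/L = 4040.72 g/h  (m^3/h * mg/L = g/h)
Daily TAN removed = 4040.72 * 24 = 96977.28 g/day
Convert to kg/day: 96977.28 / 1000 = 96.97728 kg/day

96.97728 kg/day


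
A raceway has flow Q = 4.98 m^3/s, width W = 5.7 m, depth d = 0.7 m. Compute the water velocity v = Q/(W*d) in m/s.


Cross-sectional area = W * d = 5.7 * 0.7 = 3.99 m^2
Velocity = Q / A = 4.98 / 3.99 = 1.24812 m/s

1.24812 m/s


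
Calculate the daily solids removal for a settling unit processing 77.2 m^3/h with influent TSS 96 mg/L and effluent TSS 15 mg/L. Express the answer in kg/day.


Concentration drop: TSS_in - TSS_out = 96 - 15 = 81 mg/L
Hourly solids removed = Q * dTSS = 77.2 m^3/h * 81 mg/L = 6253.2 g/h  (m^3/h * mg/L = g/h)
Daily solids removed = 6253.2 * 24 = 150076.8 g/day
Convert g to kg: 150076.8 / 1000 = 150.0768 kg/day

150.0768 kg/day


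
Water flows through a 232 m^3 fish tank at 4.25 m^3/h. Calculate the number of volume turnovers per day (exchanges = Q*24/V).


Daily flow volume = 4.25 m^3/h * 24 h = 102 m^3/day
Exchanges = daily flow / tank volume = 102 / 232 = 0.439655 exchanges/day

0.439655 exchanges/day


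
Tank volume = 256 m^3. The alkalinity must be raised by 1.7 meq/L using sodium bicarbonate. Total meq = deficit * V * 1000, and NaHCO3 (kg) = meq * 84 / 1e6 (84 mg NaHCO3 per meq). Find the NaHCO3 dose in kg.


Tank volume in L = 256 m^3 * 1000 = 256000 L
Total meq required = 1.7 meq/L * 256000 L = 435200 meq
NaHCO3 mass = 435200 meq * 84 mg/meq / 1e6 = 36.5568 kg

36.5568 kg


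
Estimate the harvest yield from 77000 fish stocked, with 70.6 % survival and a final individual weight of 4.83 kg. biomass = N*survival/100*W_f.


Survivors = 77000 * 70.6/100 = 54362 fish
Harvest biomass = survivors * W_f = 54362 * 4.83 = 262568.46 kg

262568.46 kg


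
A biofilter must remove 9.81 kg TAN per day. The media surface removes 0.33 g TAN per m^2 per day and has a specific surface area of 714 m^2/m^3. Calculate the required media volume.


A = 9.81*1000 / 0.33 = 29727.273 m^2
V = 29727.273 / 714 = 41.6348

41.6348 m^3


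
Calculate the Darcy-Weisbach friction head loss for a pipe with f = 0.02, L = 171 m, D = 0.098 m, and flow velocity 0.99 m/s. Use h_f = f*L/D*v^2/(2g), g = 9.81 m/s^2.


v^2 = 0.99^2 = 0.9801 m^2/s^2
L/D = 171/0.098 = 1744.898
h_f = f*(L/D)*v^2/(2g) = 0.02 * 1744.898 * 0.9801 / 19.62 = 1.7433 m

1.7433 m


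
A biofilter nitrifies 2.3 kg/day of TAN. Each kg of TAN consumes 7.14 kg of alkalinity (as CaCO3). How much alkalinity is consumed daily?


Alkalinity factor: 7.14 kg CaCO3 consumed per kg TAN nitrified
alk = 2.3 kg TAN * 7.14 = 16.422 kg CaCO3/day

16.422 kg CaCO3/day


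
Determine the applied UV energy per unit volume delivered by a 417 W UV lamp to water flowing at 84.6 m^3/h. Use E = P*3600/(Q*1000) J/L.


Energy delivered per hour = 417 W * 3600 s = 1501200 J/h
Volume treated per hour = 84.6 m^3/h * 1000 = 84600 L/h
dose = 1501200 / 84600 = 17.7447 J/L

17.7447 J/L


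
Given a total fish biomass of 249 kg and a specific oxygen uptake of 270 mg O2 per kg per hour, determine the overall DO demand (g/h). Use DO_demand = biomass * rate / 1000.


Total O2 consumption (mg/h) = 249 kg * 270 mg/(kg*h) = 67230 mg/h
Convert to g/h: 67230 / 1000 = 67.23 g/h

67.23 g/h


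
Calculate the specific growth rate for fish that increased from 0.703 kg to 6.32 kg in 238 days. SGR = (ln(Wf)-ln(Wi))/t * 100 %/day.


ln(W_f) = ln(6.32) = 1.8437192
ln(W_i) = ln(0.703) = -0.35239839
ln(W_f) - ln(W_i) = 1.8437192 - -0.35239839 = 2.1961176
SGR = 2.1961176 / 238 * 100 = 0.922738 %/day

0.922738 %/day


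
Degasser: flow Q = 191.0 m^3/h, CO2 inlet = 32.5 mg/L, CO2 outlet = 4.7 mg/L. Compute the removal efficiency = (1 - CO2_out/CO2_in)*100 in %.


CO2_out / CO2_in = 4.7 / 32.5 = 0.14461538
Fraction remaining = 0.14461538
efficiency = (1 - 0.14461538) * 100 = 85.5385 %

85.5385 %


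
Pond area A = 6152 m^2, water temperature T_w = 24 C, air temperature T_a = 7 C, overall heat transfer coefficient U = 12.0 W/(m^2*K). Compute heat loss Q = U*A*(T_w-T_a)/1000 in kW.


Temperature difference dT = 24 - 7 = 17 K
Heat loss (W) = U * A * dT = 12.0 * 6152 * 17 = 1255008 W
Convert to kW: 1255008 / 1000 = 1255.008 kW

1255.008 kW


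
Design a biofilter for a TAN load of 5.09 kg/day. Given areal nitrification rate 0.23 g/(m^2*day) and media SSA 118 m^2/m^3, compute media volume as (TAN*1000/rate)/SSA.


A = 5.09*1000 / 0.23 = 22130.435 m^2
V = 22130.435 / 118 = 187.546

187.546 m^3


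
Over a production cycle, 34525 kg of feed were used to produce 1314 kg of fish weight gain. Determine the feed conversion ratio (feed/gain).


FCR = feed consumed / weight gained
FCR = 34525 kg / 1314 kg = 26.2747

26.2747


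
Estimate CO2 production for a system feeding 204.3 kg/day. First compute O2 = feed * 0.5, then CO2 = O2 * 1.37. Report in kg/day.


O2 = 204.3 * 0.5 = 102.15
CO2 = 102.15 * 1.37 = 139.9455

139.9455 kg/day


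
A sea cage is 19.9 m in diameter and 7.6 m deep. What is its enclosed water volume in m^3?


r = d/2 = 19.9/2 = 9.95 m
Base area = pi*r^2 = pi*9.95^2 = 311.02553 m^2
Volume = 311.02553 * 7.6 = 2363.79 m^3

2363.79 m^3


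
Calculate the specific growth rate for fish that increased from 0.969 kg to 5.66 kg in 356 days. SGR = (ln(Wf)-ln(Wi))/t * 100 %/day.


ln(W_f) = ln(5.66) = 1.7334239
ln(W_i) = ln(0.969) = -0.031490667
ln(W_f) - ln(W_i) = 1.7334239 - -0.031490667 = 1.7649146
SGR = 1.7649146 / 356 * 100 = 0.495763 %/day

0.495763 %/day


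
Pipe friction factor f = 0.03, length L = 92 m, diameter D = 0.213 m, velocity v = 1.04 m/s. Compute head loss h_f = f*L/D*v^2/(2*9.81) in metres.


v^2 = 1.04^2 = 1.0816 m^2/s^2
L/D = 92/0.213 = 431.92488
h_f = f*(L/D)*v^2/(2g) = 0.03 * 431.92488 * 1.0816 / 19.62 = 0.714327 m

0.714327 m


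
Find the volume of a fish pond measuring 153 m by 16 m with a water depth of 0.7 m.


Base area = L * W = 153 * 16 = 2448 m^2
Volume = area * depth = 2448 * 0.7 = 1713.6 m^3

1713.6 m^3


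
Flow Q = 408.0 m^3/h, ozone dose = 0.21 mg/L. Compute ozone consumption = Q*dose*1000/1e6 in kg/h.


O3 demand (mg/h) = Q * dose * 1000 = 408.0 * 0.21 * 1000 = 85680 mg/h
Convert mg to kg: 85680 / 1e6 = 0.08568 kg/h

0.08568 kg/h


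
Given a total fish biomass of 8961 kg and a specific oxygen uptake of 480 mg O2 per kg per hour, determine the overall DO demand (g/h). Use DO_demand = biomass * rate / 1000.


Total O2 consumption (mg/h) = 8961 kg * 480 mg/(kg*h) = 4301280 mg/h
Convert to g/h: 4301280 / 1000 = 4301.28 g/h

4301.28 g/h


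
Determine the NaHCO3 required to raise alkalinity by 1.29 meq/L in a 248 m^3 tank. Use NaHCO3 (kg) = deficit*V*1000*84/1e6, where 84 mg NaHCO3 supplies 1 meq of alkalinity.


Tank volume in L = 248 m^3 * 1000 = 248000 L
Total meq required = 1.29 meq/L * 248000 L = 319920 meq
NaHCO3 mass = 319920 meq * 84 mg/meq / 1e6 = 26.8733 kg

26.8733 kg


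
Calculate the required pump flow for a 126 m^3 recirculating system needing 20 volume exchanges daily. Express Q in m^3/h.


Daily recirculation volume = 126 m^3 * 20 = 2520 m^3/day
Flow rate Q = daily volume / 24 h = 2520 / 24 = 105 m^3/h

105 m^3/h


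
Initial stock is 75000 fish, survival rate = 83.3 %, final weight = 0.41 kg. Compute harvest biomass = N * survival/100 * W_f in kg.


Survivors = 75000 * 83.3/100 = 62475 fish
Harvest biomass = survivors * W_f = 62475 * 0.41 = 25614.75 kg

25614.75 kg


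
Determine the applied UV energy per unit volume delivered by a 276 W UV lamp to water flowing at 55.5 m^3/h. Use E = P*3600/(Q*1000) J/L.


Energy delivered per hour = 276 W * 3600 s = 993600 J/h
Volume treated per hour = 55.5 m^3/h * 1000 = 55500 L/h
dose = 993600 / 55500 = 17.9027 J/L

17.9027 J/L


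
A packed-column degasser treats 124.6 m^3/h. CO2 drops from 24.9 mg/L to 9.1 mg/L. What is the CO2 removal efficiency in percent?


CO2_out / CO2_in = 9.1 / 24.9 = 0.36546185
Fraction remaining = 0.36546185
efficiency = (1 - 0.36546185) * 100 = 63.4538 %

63.4538 %


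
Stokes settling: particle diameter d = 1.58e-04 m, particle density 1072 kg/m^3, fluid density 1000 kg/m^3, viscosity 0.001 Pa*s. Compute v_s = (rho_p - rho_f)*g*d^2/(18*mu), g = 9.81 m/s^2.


Density difference: rho_p - rho_f = 1072 - 1000 = 72 kg/m^3
d^2 = (1.58e-04)^2 = 2.4964e-08 m^2
Numerator = (rho_p - rho_f) * g * d^2 = 72 * 9.81 * 2.4964e-08 = 1.7632572e-05
Denominator = 18 * mu = 18 * 0.001 = 0.018
v_s = 1.7632572e-05 / 0.018 = 9.79587e-04 m/s
Check: Re = rho_f * v_s * d / mu = 1000 * 9.79587e-04 * 1.58e-04 / 0.001 = 0.155 < 1, so Stokes' law applies.

9.79587e-04 m/s


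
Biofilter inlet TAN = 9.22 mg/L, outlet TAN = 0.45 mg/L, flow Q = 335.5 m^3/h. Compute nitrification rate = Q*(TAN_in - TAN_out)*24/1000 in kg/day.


Concentration drop: TAN_in - TAN_out = 9.22 - 0.45 = 8.77 mg/L
Hourly TAN removed = Q * dTAN = 335.5 m^3/h * 8.77 mg/L = 2942.335 g/h  (m^3/h * mg/L = g/h)
Daily TAN removed = 2942.335 * 24 = 70616.04 g/day
Convert to kg/day: 70616.04 / 1000 = 70.61604 kg/day

70.61604 kg/day


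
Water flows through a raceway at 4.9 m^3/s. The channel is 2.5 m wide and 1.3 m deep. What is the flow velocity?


Cross-sectional area = W * d = 2.5 * 1.3 = 3.25 m^2
Velocity = Q / A = 4.9 / 3.25 = 1.50769 m/s

1.50769 m/s


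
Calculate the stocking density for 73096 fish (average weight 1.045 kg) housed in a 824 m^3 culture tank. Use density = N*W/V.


Total biomass = 73096 fish * 1.045 kg = 76385.32 kg
Density = total biomass / volume = 76385.32 / 824 = 92.7006 kg/m^3

92.7006 kg/m^3


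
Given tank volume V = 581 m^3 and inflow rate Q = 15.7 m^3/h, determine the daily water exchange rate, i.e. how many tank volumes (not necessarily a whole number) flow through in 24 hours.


Daily flow volume = 15.7 m^3/h * 24 h = 376.8 m^3/day
Exchanges = daily flow / tank volume = 376.8 / 581 = 0.648537 exchanges/day

0.648537 exchanges/day


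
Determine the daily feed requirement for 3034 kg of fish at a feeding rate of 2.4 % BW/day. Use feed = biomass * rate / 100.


Feeding rate fraction = 2.4% / 100 = 0.024
Daily feed = 3034 kg * 0.024 = 72.816 kg/day

72.816 kg/day


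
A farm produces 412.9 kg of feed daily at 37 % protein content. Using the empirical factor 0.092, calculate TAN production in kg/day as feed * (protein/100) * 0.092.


Protein in feed = 412.9 * 37/100 = 152.773 kg/day
TAN = protein * 0.092 = 152.773 * 0.092 = 14.055116 kg/day

14.055116 kg/day


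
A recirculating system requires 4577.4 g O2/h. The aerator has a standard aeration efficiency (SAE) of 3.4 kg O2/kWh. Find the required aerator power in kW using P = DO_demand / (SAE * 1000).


SAE in g O2/kWh = 3.4 * 1000 = 3400 g/kWh
P = DO_demand / SAE_g = 4577.4 / 3400 = 1.34629 kW

1.34629 kW


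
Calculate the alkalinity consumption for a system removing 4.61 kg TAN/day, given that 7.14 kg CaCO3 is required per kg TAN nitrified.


Alkalinity factor: 7.14 kg CaCO3 consumed per kg TAN nitrified
alk = 4.61 kg TAN * 7.14 = 32.9154 kg CaCO3/day

32.9154 kg CaCO3/day


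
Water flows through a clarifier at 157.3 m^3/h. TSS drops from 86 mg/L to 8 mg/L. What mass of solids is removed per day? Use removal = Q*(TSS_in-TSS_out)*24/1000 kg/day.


Concentration drop: TSS_in - TSS_out = 86 - 8 = 78 mg/L
Hourly solids removed = Q * dTSS = 157.3 m^3/h * 78 mg/L = 12269.4 g/h  (m^3/h * mg/L = g/h)
Daily solids removed = 12269.4 * 24 = 294465.6 g/day
Convert g to kg: 294465.6 / 1000 = 294.4656 kg/day

294.4656 kg/day


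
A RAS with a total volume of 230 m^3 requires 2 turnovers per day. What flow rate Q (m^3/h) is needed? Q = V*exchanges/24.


Daily recirculation volume = 230 m^3 * 2 = 460 m^3/day
Flow rate Q = daily volume / 24 h = 460 / 24 = 19.1667 m^3/h

19.1667 m^3/h


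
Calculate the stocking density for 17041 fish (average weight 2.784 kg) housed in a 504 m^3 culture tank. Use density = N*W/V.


Total biomass = 17041 fish * 2.784 kg = 47442.144 kg
Density = total biomass / volume = 47442.144 / 504 = 94.1312 kg/m^3

94.1312 kg/m^3


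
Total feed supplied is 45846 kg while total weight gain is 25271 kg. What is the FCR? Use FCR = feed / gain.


FCR = feed consumed / weight gained
FCR = 45846 kg / 25271 kg = 1.81417

1.81417


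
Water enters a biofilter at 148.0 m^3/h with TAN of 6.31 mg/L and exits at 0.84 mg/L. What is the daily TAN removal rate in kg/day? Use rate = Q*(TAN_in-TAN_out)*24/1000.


Concentration drop: TAN_in - TAN_out = 6.31 - 0.84 = 5.47 mg/L
Hourly TAN removed = Q * dTAN = 148.0 m^3/h * 5.47 mg/L = 809.56 g/h  (m^3/h * mg/L = g/h)
Daily TAN removed = 809.56 * 24 = 19429.44 g/day
Convert to kg/day: 19429.44 / 1000 = 19.42944 kg/day

19.42944 kg/day


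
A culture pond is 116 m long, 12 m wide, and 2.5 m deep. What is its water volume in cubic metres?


Base area = L * W = 116 * 12 = 1392 m^2
Volume = area * depth = 1392 * 2.5 = 3480 m^3

3480 m^3


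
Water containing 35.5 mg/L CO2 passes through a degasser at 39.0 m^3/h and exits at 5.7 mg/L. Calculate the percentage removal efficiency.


CO2_out / CO2_in = 5.7 / 35.5 = 0.16056338
Fraction remaining = 0.16056338
efficiency = (1 - 0.16056338) * 100 = 83.9437 %

83.9437 %


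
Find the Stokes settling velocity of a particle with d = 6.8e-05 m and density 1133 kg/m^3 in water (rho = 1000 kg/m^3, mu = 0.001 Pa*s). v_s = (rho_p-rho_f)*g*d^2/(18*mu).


Density difference: rho_p - rho_f = 1133 - 1000 = 133 kg/m^3
d^2 = (6.8e-05)^2 = 4.624e-09 m^2
Numerator = (rho_p - rho_f) * g * d^2 = 133 * 9.81 * 4.624e-09 = 6.0330715e-06
Denominator = 18 * mu = 18 * 0.001 = 0.018
v_s = 6.0330715e-06 / 0.018 = 3.35171e-04 m/s
Check: Re = rho_f * v_s * d / mu = 1000 * 3.35171e-04 * 6.8e-05 / 0.001 = 0.0228 < 1, so Stokes' law applies.

3.35171e-04 m/s


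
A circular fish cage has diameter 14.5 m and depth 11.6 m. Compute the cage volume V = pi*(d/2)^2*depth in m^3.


r = d/2 = 14.5/2 = 7.25 m
Base area = pi*r^2 = pi*7.25^2 = 165.12996 m^2
Volume = 165.12996 * 11.6 = 1915.51 m^3

1915.51 m^3


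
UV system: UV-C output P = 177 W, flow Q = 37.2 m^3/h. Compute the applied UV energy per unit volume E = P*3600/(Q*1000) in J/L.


Energy delivered per hour = 177 W * 3600 s = 637200 J/h
Volume treated per hour = 37.2 m^3/h * 1000 = 37200 L/h
dose = 637200 / 37200 = 17.129 J/L

17.129 J/L


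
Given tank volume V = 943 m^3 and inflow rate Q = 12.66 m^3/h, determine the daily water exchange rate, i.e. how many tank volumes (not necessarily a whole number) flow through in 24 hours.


Daily flow volume = 12.66 m^3/h * 24 h = 303.84 m^3/day
Exchanges = daily flow / tank volume = 303.84 / 943 = 0.322206 exchanges/day

0.322206 exchanges/day


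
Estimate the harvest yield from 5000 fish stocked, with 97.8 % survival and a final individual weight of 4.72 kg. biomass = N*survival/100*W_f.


Survivors = 5000 * 97.8/100 = 4890 fish
Harvest biomass = survivors * W_f = 4890 * 4.72 = 23080.8 kg

23080.8 kg


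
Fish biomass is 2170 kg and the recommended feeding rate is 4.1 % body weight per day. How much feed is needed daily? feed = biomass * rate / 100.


Feeding rate fraction = 4.1% / 100 = 0.041
Daily feed = 2170 kg * 0.041 = 88.97 kg/day

88.97 kg/day


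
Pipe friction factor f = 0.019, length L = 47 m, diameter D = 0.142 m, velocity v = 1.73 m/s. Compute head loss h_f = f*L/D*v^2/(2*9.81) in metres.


v^2 = 1.73^2 = 2.9929 m^2/s^2
L/D = 47/0.142 = 330.98592
h_f = f*(L/D)*v^2/(2g) = 0.019 * 330.98592 * 2.9929 / 19.62 = 0.959304 m

0.959304 m


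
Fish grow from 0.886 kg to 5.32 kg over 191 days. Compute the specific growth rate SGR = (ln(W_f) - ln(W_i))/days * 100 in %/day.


ln(W_f) = ln(5.32) = 1.6714733
ln(W_i) = ln(0.886) = -0.12103833
ln(W_f) - ln(W_i) = 1.6714733 - -0.12103833 = 1.7925116
SGR = 1.7925116 / 191 * 100 = 0.938488 %/day

0.938488 %/day


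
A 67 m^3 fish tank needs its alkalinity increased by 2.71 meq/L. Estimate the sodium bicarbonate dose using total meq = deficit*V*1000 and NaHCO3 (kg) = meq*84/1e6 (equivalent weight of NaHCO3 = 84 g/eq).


Tank volume in L = 67 m^3 * 1000 = 67000 L
Total meq required = 2.71 meq/L * 67000 L = 181570 meq
NaHCO3 mass = 181570 meq * 84 mg/meq / 1e6 = 15.2519 kg

15.2519 kg


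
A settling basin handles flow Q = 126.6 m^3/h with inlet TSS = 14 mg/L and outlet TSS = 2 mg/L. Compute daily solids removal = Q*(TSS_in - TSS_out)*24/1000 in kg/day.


Concentration drop: TSS_in - TSS_out = 14 - 2 = 12 mg/L
Hourly solids removed = Q * dTSS = 126.6 m^3/h * 12 mg/L = 1519.2 g/h  (m^3/h * mg/L = g/h)
Daily solids removed = 1519.2 * 24 = 36460.8 g/day
Convert g to kg: 36460.8 / 1000 = 36.4608 kg/day

36.4608 kg/day


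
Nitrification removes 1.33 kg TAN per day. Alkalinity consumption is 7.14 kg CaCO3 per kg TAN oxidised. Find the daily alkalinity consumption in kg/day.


Alkalinity factor: 7.14 kg CaCO3 consumed per kg TAN nitrified
alk = 1.33 kg TAN * 7.14 = 9.4962 kg CaCO3/day

9.4962 kg CaCO3/day


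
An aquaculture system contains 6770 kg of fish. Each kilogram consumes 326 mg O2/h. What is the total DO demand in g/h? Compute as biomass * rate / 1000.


Total O2 consumption (mg/h) = 6770 kg * 326 mg/(kg*h) = 2207020 mg/h
Convert to g/h: 2207020 / 1000 = 2207.02 g/h

2207.02 g/h


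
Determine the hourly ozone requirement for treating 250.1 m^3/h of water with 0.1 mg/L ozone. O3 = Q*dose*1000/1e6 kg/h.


O3 demand (mg/h) = Q * dose * 1000 = 250.1 * 0.1 * 1000 = 25010 mg/h
Convert mg to kg: 25010 / 1e6 = 0.02501 kg/h

0.02501 kg/h


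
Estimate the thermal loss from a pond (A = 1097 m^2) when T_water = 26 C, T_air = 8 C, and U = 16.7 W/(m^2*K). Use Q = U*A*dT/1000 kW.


Temperature difference dT = 26 - 8 = 18 K
Heat loss (W) = U * A * dT = 16.7 * 1097 * 18 = 329758.2 W
Convert to kW: 329758.2 / 1000 = 329.7582 kW

329.7582 kW


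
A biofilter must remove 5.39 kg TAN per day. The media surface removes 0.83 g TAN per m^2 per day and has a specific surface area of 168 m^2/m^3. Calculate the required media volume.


A = 5.39*1000 / 0.83 = 6493.9759 m^2
V = 6493.9759 / 168 = 38.6546

38.6546 m^3


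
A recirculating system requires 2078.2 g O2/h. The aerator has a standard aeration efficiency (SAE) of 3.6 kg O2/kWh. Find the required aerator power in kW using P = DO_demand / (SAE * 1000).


SAE in g O2/kWh = 3.6 * 1000 = 3600 g/kWh
P = DO_demand / SAE_g = 2078.2 / 3600 = 0.577278 kW

0.577278 kW


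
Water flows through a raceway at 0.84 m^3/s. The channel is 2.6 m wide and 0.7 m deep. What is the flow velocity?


Cross-sectional area = W * d = 2.6 * 0.7 = 1.82 m^2
Velocity = Q / A = 0.84 / 1.82 = 0.461538 m/s

0.461538 m/s


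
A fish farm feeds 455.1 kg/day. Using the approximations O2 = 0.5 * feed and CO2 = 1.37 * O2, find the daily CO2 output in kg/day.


O2 = 455.1 * 0.5 = 227.55
CO2 = 227.55 * 1.37 = 311.7435

311.7435 kg/day


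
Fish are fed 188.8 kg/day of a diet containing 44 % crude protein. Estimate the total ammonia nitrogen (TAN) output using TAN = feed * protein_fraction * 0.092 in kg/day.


Protein in feed = 188.8 * 44/100 = 83.072 kg/day
TAN = protein * 0.092 = 83.072 * 0.092 = 7.642624 kg/day

7.642624 kg/day


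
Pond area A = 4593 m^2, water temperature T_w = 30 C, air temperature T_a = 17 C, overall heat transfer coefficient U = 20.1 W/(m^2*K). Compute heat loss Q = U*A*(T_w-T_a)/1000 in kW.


Temperature difference dT = 30 - 17 = 13 K
Heat loss (W) = U * A * dT = 20.1 * 4593 * 13 = 1200150.9 W
Convert to kW: 1200150.9 / 1000 = 1200.1509 kW

1200.1509 kW


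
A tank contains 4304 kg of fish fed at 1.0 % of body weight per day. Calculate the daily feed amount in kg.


Feeding rate fraction = 1.0% / 100 = 0.01
Daily feed = 4304 kg * 0.01 = 43.04 kg/day

43.04 kg/day


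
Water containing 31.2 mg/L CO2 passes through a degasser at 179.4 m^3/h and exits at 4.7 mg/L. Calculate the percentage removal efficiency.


CO2_out / CO2_in = 4.7 / 31.2 = 0.15064103
Fraction remaining = 0.15064103
efficiency = (1 - 0.15064103) * 100 = 84.9359 %

84.9359 %


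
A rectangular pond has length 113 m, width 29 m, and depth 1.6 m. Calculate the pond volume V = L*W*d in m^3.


Base area = L * W = 113 * 29 = 3277 m^2
Volume = area * depth = 3277 * 1.6 = 5243.2 m^3

5243.2 m^3


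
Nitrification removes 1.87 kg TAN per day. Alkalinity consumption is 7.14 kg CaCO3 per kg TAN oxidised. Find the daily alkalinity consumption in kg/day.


Alkalinity factor: 7.14 kg CaCO3 consumed per kg TAN nitrified
alk = 1.87 kg TAN * 7.14 = 13.3518 kg CaCO3/day

13.3518 kg CaCO3/day


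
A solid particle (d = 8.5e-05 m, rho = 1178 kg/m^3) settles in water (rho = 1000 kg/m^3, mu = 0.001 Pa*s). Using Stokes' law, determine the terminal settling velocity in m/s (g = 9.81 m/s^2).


Density difference: rho_p - rho_f = 1178 - 1000 = 178 kg/m^3
d^2 = (8.5e-05)^2 = 7.225e-09 m^2
Numerator = (rho_p - rho_f) * g * d^2 = 178 * 9.81 * 7.225e-09 = 1.2616151e-05
Denominator = 18 * mu = 18 * 0.001 = 0.018
v_s = 1.2616151e-05 / 0.018 = 7.00897e-04 m/s
Check: Re = rho_f * v_s * d / mu = 1000 * 7.00897e-04 * 8.5e-05 / 0.001 = 0.0596 < 1, so Stokes' law applies.

7.00897e-04 m/s


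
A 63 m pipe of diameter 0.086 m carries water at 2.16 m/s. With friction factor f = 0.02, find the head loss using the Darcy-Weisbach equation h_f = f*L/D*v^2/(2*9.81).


v^2 = 2.16^2 = 4.6656 m^2/s^2
L/D = 63/0.086 = 732.55814
h_f = f*(L/D)*v^2/(2g) = 0.02 * 732.55814 * 4.6656 / 19.62 = 3.48402 m

3.48402 m


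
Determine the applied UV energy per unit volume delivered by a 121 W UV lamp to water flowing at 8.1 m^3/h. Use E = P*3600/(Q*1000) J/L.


Energy delivered per hour = 121 W * 3600 s = 435600 J/h
Volume treated per hour = 8.1 m^3/h * 1000 = 8100 L/h
dose = 435600 / 8100 = 53.7778 J/L

53.7778 J/L


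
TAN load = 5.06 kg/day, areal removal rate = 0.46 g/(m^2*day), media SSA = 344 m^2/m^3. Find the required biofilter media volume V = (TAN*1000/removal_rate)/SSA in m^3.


A = 5.06*1000 / 0.46 = 11000 m^2
V = 11000 / 344 = 31.9767

31.9767 m^3


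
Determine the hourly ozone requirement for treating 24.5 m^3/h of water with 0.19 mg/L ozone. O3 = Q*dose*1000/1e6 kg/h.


O3 demand (mg/h) = Q * dose * 1000 = 24.5 * 0.19 * 1000 = 4655 mg/h
Convert mg to kg: 4655 / 1e6 = 0.004655 kg/h

0.004655 kg/h


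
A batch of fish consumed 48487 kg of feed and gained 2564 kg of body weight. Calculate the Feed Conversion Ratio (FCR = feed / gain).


FCR = feed consumed / weight gained
FCR = 48487 kg / 2564 kg = 18.9107

18.9107


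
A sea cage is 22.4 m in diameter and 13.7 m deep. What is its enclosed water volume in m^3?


r = d/2 = 22.4/2 = 11.2 m
Base area = pi*r^2 = pi*11.2^2 = 394.08138 m^2
Volume = 394.08138 * 13.7 = 5398.91 m^3

5398.91 m^3


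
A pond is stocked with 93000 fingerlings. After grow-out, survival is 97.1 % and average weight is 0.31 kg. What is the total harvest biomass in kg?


Survivors = 93000 * 97.1/100 = 90303 fish
Harvest biomass = survivors * W_f = 90303 * 0.31 = 27993.93 kg

27993.93 kg


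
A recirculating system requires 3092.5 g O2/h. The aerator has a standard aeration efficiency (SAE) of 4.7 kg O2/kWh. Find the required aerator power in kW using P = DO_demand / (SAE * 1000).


SAE in g O2/kWh = 4.7 * 1000 = 4700 g/kWh
P = DO_demand / SAE_g = 3092.5 / 4700 = 0.657979 kW

0.657979 kW


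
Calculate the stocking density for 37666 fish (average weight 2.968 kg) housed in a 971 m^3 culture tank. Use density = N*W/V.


Total biomass = 37666 fish * 2.968 kg = 111792.688 kg
Density = total biomass / volume = 111792.688 / 971 = 115.132 kg/m^3

115.132 kg/m^3


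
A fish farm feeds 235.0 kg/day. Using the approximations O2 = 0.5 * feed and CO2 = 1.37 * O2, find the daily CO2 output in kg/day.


O2 = 235.0 * 0.5 = 117.5
CO2 = 117.5 * 1.37 = 160.975

160.975 kg/day


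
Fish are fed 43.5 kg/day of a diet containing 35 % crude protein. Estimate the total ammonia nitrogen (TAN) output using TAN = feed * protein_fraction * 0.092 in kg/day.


Protein in feed = 43.5 * 35/100 = 15.225 kg/day
TAN = protein * 0.092 = 15.225 * 0.092 = 1.4007 kg/day

1.4007 kg/day


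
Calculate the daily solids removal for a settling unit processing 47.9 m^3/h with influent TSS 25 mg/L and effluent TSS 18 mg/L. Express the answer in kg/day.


Concentration drop: TSS_in - TSS_out = 25 - 18 = 7 mg/L
Hourly solids removed = Q * dTSS = 47.9 m^3/h * 7 mg/L = 335.3 g/h  (m^3/h * mg/L = g/h)
Daily solids removed = 335.3 * 24 = 8047.2 g/day
Convert g to kg: 8047.2 / 1000 = 8.0472 kg/day

8.0472 kg/day


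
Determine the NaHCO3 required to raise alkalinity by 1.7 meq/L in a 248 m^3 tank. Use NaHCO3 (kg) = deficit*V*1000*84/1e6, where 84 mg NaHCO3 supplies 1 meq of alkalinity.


Tank volume in L = 248 m^3 * 1000 = 248000 L
Total meq required = 1.7 meq/L * 248000 L = 421600 meq
NaHCO3 mass = 421600 meq * 84 mg/meq / 1e6 = 35.4144 kg

35.4144 kg


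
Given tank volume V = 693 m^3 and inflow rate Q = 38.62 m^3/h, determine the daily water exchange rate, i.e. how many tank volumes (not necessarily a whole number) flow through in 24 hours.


Daily flow volume = 38.62 m^3/h * 24 h = 926.88 m^3/day
Exchanges = daily flow / tank volume = 926.88 / 693 = 1.33749 exchanges/day

1.33749 exchanges/day
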